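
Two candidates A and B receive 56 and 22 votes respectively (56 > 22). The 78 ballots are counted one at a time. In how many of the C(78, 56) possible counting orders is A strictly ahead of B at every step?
Strict-lead orderings = 6176744369371087060

Total orderings of the 78 votes with 56 for A: C(78, 56) = 14170178259145435020. By the Bertrand ballot formula (Cycle Lemma / reflection principle), the number of orderings in which A is strictly ahead of B throughout is (p − q)/(p + q) · C(p + q, p) = (56 − 22)/(56 + 22) · 14170178259145435020 = 6176744369371087060.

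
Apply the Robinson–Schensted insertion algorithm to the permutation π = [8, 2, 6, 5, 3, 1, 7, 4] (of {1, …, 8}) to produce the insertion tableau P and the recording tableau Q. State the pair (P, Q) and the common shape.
P = [1, 3, 4] / [2, 7] / [5] / [6] / [8];  Q = [1, 3, 7] / [2, 8] / [4] / [5] / [6];  common shape = (3, 2, 1, 1, 1)

Row-insert the values π_1, π_2, … into P one at a time, bumping the leftmost entry strictly greater than the inserted value down to the next row. The recording tableau Q records, in position (i, j), the step at which that cell was added to P.
  Insert 8 (step 1): P = [8];  Q = [1]
  Insert 2 (step 2): P = [2] / [8];  Q = [1] / [2]
  Insert 6 (step 3): P = [2, 6] / [8];  Q = [1, 3] / [2]
  Insert 5 (step 4): P = [2, 5] / [6] / [8];  Q = [1, 3] / [2] / [4]
  Insert 3 (step 5): P = [2, 3] / [5] / [6] / [8];  Q = [1, 3] / [2] / [4] / [5]
  Insert 1 (step 6): P = [1, 3] / [2] / [5] / [6] / [8];  Q = [1, 3] / [2] / [4] / [5] / [6]
  Insert 7 (step 7): P = [1, 3, 7] / [2] / [5] / [6] / [8];  Q = [1, 3, 7] / [2] / [4] / [5] / [6]
  Insert 4 (step 8): P = [1, 3, 4] / [2, 7] / [5] / [6] / [8];  Q = [1, 3, 7] / [2, 8] / [4] / [5] / [6]
Final shape: (3, 2, 1, 1, 1).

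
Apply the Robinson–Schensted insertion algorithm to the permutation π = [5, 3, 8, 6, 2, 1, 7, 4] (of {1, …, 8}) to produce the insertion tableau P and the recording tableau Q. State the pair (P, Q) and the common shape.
P = [1, 4, 7] / [2, 6] / [3, 8] / [5];  Q = [1, 3, 7] / [2, 4] / [5, 8] / [6];  common shape = (3, 2, 2, 1)

Row-insert the values π_1, π_2, … into P one at a time, bumping the leftmost entry strictly greater than the inserted value down to the next row. The recording tableau Q records, in position (i, j), the step at which that cell was added to P.
  Insert 5 (step 1): P = [5];  Q = [1]
  Insert 3 (step 2): P = [3] / [5];  Q = [1] / [2]
  Insert 8 (step 3): P = [3, 8] / [5];  Q = [1, 3] / [2]
  Insert 6 (step 4): P = [3, 6] / [5, 8];  Q = [1, 3] / [2, 4]
  Insert 2 (step 5): P = [2, 6] / [3, 8] / [5];  Q = [1, 3] / [2, 4] / [5]
  Insert 1 (step 6): P = [1, 6] / [2, 8] / [3] / [5];  Q = [1, 3] / [2, 4] / [5] / [6]
  Insert 7 (step 7): P = [1, 6, 7] / [2, 8] / [3] / [5];  Q = [1, 3, 7] / [2, 4] / [5] / [6]
  Insert 4 (step 8): P = [1, 4, 7] / [2, 6] / [3, 8] / [5];  Q = [1, 3, 7] / [2, 4] / [5, 8] / [6]
Final shape: (3, 2, 2, 1).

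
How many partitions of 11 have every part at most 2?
p(11, parts ≤ 2) = 6

Partitions of 11 with all parts ≤ 2: 2+2+2+2+2+1, 2+2+2+2+1+1+1, 2+2+2+1+1+1+1+1, 2+2+1+1+1+1+1+1+1, 2+1+1+1+1+1+1+1+1+1, 1+1+1+1+1+1+1+1+1+1+1. Count = 6.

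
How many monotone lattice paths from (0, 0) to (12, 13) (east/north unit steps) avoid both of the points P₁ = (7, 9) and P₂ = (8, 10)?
Number of paths = 3028130

Inclusion–exclusion. Total paths: C(25, 12) = 5200300. Through P₁: C(16, 7)·C(9, 5) = 1441440. Through P₂: C(18, 8)·C(7, 4) = 1531530. Since P₁ is strictly southwest of P₂, a monotone path through both must visit P₁ then P₂; paths through both = C(16, 7)·C(2, 1)·C(7, 4) = 800800. Avoid both = 5200300 − 1441440 − 1531530 + 800800 = 3028130.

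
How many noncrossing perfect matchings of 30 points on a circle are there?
C_15 = 9694845

These noncrossing handshakes are counted by the Catalan number C_n = (1/(n + 1)) · C(2n, n). For n = 15: C_15 = (1/16) · C(30, 15) = 155117520/16 = 9694845.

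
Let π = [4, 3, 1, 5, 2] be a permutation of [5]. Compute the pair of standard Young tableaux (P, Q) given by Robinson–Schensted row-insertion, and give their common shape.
P = [1, 2] / [3, 5] / [4];  Q = [1, 4] / [2, 5] / [3];  common shape = (2, 2, 1)

Row-insert the values π_1, π_2, … into P one at a time, bumping the leftmost entry strictly greater than the inserted value down to the next row. The recording tableau Q records, in position (i, j), the step at which that cell was added to P.
  Insert 4 (step 1): P = [4];  Q = [1]
  Insert 3 (step 2): P = [3] / [4];  Q = [1] / [2]
  Insert 1 (step 3): P = [1] / [3] / [4];  Q = [1] / [2] / [3]
  Insert 5 (step 4): P = [1, 5] / [3] / [4];  Q = [1, 4] / [2] / [3]
  Insert 2 (step 5): P = [1, 2] / [3, 5] / [4];  Q = [1, 4] / [2, 5] / [3]
Final shape: (2, 2, 1).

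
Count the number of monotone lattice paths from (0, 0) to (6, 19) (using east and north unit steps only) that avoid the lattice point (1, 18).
Number of paths = 176986

Total paths from (0, 0) to (6, 19): C(25, 6) = 177100. Paths through (1, 18): (paths (0, 0) → (1, 18)) × (paths (1, 18) → (6, 19)) = C(19, 1) · C(6, 5) = 19 · 6 = 114. Avoidance count = 177100 − 114 = 176986.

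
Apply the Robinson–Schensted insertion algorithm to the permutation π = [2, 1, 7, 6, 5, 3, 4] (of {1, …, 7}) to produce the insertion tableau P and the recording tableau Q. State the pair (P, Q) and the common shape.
P = [1, 3, 4] / [2, 5] / [6] / [7];  Q = [1, 3, 7] / [2, 4] / [5] / [6];  common shape = (3, 2, 1, 1)

Row-insert the values π_1, π_2, … into P one at a time, bumping the leftmost entry strictly greater than the inserted value down to the next row. The recording tableau Q records, in position (i, j), the step at which that cell was added to P.
  Insert 2 (step 1): P = [2];  Q = [1]
  Insert 1 (step 2): P = [1] / [2];  Q = [1] / [2]
  Insert 7 (step 3): P = [1, 7] / [2];  Q = [1, 3] / [2]
  Insert 6 (step 4): P = [1, 6] / [2, 7];  Q = [1, 3] / [2, 4]
  Insert 5 (step 5): P = [1, 5] / [2, 6] / [7];  Q = [1, 3] / [2, 4] / [5]
  Insert 3 (step 6): P = [1, 3] / [2, 5] / [6] / [7];  Q = [1, 3] / [2, 4] / [5] / [6]
  Insert 4 (step 7): P = [1, 3, 4] / [2, 5] / [6] / [7];  Q = [1, 3, 7] / [2, 4] / [5] / [6]
Final shape: (3, 2, 1, 1).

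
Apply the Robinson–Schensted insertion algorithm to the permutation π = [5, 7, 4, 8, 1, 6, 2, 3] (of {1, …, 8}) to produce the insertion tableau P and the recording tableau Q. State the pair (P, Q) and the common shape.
P = [1, 2, 3] / [4, 6, 8] / [5, 7];  Q = [1, 2, 4] / [3, 6, 8] / [5, 7];  common shape = (3, 3, 2)

Row-insert the values π_1, π_2, … into P one at a time, bumping the leftmost entry strictly greater than the inserted value down to the next row. The recording tableau Q records, in position (i, j), the step at which that cell was added to P.
  Insert 5 (step 1): P = [5];  Q = [1]
  Insert 7 (step 2): P = [5, 7];  Q = [1, 2]
  Insert 4 (step 3): P = [4, 7] / [5];  Q = [1, 2] / [3]
  Insert 8 (step 4): P = [4, 7, 8] / [5];  Q = [1, 2, 4] / [3]
  Insert 1 (step 5): P = [1, 7, 8] / [4] / [5];  Q = [1, 2, 4] / [3] / [5]
  Insert 6 (step 6): P = [1, 6, 8] / [4, 7] / [5];  Q = [1, 2, 4] / [3, 6] / [5]
  Insert 2 (step 7): P = [1, 2, 8] / [4, 6] / [5, 7];  Q = [1, 2, 4] / [3, 6] / [5, 7]
  Insert 3 (step 8): P = [1, 2, 3] / [4, 6, 8] / [5, 7];  Q = [1, 2, 4] / [3, 6, 8] / [5, 7]
Final shape: (3, 3, 2).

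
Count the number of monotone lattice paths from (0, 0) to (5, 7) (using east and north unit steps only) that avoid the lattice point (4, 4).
Number of paths = 512

Total paths from (0, 0) to (5, 7): C(12, 5) = 792. Paths through (4, 4): (paths (0, 0) → (4, 4)) × (paths (4, 4) → (5, 7)) = C(8, 4) · C(4, 1) = 70 · 4 = 280. Avoidance count = 792 − 280 = 512.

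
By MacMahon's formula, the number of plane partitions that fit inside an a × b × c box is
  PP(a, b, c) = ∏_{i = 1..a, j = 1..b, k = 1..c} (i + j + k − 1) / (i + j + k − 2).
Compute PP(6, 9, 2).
PP(6, 9, 2) = 5725720

Evaluate the triple product over i = 1..6, j = 1..9, k = 1..2. The factors are (2/1) · (3/2) · (3/2) · (4/3) · (4/3) · (5/4) · (5/4) · (6/5) · … (108 factors total). The numerators and denominators telescope so the product is an integer; carrying out the multiplication exactly gives PP(6, 9, 2) = 5725720.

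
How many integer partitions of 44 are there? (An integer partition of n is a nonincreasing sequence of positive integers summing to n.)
p(44) = 75175

Compute p(n) via the recurrence p(n, m) = p(n, m−1) + p(n−m, m), where p(n, m) counts partitions of n with all parts ≤ m and p(n) = p(n, n). The base cases are p(0, m) = 1 and p(n, 0) = 0 for n > 0. Filling the table yields p(44) = 75175. (Euler's pentagonal recurrence is an alternative.)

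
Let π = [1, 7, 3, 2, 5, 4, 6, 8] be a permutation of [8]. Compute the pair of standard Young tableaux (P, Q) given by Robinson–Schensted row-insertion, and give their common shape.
P = [1, 2, 4, 6, 8] / [3, 5] / [7];  Q = [1, 2, 5, 7, 8] / [3, 6] / [4];  common shape = (5, 2, 1)

Row-insert the values π_1, π_2, … into P one at a time, bumping the leftmost entry strictly greater than the inserted value down to the next row. The recording tableau Q records, in position (i, j), the step at which that cell was added to P.
  Insert 1 (step 1): P = [1];  Q = [1]
  Insert 7 (step 2): P = [1, 7];  Q = [1, 2]
  Insert 3 (step 3): P = [1, 3] / [7];  Q = [1, 2] / [3]
  Insert 2 (step 4): P = [1, 2] / [3] / [7];  Q = [1, 2] / [3] / [4]
  Insert 5 (step 5): P = [1, 2, 5] / [3] / [7];  Q = [1, 2, 5] / [3] / [4]
  Insert 4 (step 6): P = [1, 2, 4] / [3, 5] / [7];  Q = [1, 2, 5] / [3, 6] / [4]
  Insert 6 (step 7): P = [1, 2, 4, 6] / [3, 5] / [7];  Q = [1, 2, 5, 7] / [3, 6] / [4]
  Insert 8 (step 8): P = [1, 2, 4, 6, 8] / [3, 5] / [7];  Q = [1, 2, 5, 7, 8] / [3, 6] / [4]
Final shape: (5, 2, 1).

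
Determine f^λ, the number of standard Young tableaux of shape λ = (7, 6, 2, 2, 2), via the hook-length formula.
# SYT of shape (7, 6, 2, 2, 2) = 12345060

Hook-length formula: f^λ = n! / Π hook(c), product over all cells c of the Young diagram. For λ = (7, 6, 2, 2, 2), n = 19 boxes. Hook lengths by row (left-to-right, top-to-bottom): [11, 10, 6, 5, 4, 3, 1]; [9, 8, 4, 3, 2, 1]; [4, 3]; [3, 2]; [2, 1]. Product of hooks = 9853747200. So f^λ = 19! / 9853747200 = 121645100408832000 / 9853747200 = 12345060.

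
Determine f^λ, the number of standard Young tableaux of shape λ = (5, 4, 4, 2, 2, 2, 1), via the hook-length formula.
# SYT of shape (5, 4, 4, 2, 2, 2, 1) = 94057600

Hook-length formula: f^λ = n! / Π hook(c), product over all cells c of the Young diagram. For λ = (5, 4, 4, 2, 2, 2, 1), n = 20 boxes. Hook lengths by row (left-to-right, top-to-bottom): [11, 9, 5, 4, 1]; [9, 7, 3, 2]; [8, 6, 2, 1]; [5, 3]; [4, 2]; [3, 1]; [1]. Product of hooks = 25866086400. So f^λ = 20! / 25866086400 = 2432902008176640000 / 25866086400 = 94057600.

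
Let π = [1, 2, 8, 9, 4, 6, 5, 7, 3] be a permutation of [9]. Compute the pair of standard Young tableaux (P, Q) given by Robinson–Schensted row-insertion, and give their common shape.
P = [1, 2, 3, 5, 7] / [4, 9] / [6] / [8];  Q = [1, 2, 3, 4, 8] / [5, 6] / [7] / [9];  common shape = (5, 2, 1, 1)

Row-insert the values π_1, π_2, … into P one at a time, bumping the leftmost entry strictly greater than the inserted value down to the next row. The recording tableau Q records, in position (i, j), the step at which that cell was added to P.
  Insert 1 (step 1): P = [1];  Q = [1]
  Insert 2 (step 2): P = [1, 2];  Q = [1, 2]
  Insert 8 (step 3): P = [1, 2, 8];  Q = [1, 2, 3]
  Insert 9 (step 4): P = [1, 2, 8, 9];  Q = [1, 2, 3, 4]
  Insert 4 (step 5): P = [1, 2, 4, 9] / [8];  Q = [1, 2, 3, 4] / [5]
  Insert 6 (step 6): P = [1, 2, 4, 6] / [8, 9];  Q = [1, 2, 3, 4] / [5, 6]
  Insert 5 (step 7): P = [1, 2, 4, 5] / [6, 9] / [8];  Q = [1, 2, 3, 4] / [5, 6] / [7]
  Insert 7 (step 8): P = [1, 2, 4, 5, 7] / [6, 9] / [8];  Q = [1, 2, 3, 4, 8] / [5, 6] / [7]
  Insert 3 (step 9): P = [1, 2, 3, 5, 7] / [4, 9] / [6] / [8];  Q = [1, 2, 3, 4, 8] / [5, 6] / [7] / [9]
Final shape: (5, 2, 1, 1).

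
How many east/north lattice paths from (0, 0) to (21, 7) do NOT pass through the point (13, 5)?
Number of paths = 798480

Total paths from (0, 0) to (21, 7): C(28, 21) = 1184040. Paths through (13, 5): (paths (0, 0) → (13, 5)) × (paths (13, 5) → (21, 7)) = C(18, 13) · C(10, 8) = 8568 · 45 = 385560. Avoidance count = 1184040 − 385560 = 798480.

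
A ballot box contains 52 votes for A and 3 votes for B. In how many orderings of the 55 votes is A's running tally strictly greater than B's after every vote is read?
Strict-lead orderings = 23373

Total orderings of the 55 votes with 52 for A: C(55, 52) = 26235. By the Bertrand ballot formula (Cycle Lemma / reflection principle), the number of orderings in which A is strictly ahead of B throughout is (p − q)/(p + q) · C(p + q, p) = (52 − 3)/(52 + 3) · 26235 = 23373.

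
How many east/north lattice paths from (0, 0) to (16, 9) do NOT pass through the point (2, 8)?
Number of paths = 2042300

Total paths from (0, 0) to (16, 9): C(25, 16) = 2042975. Paths through (2, 8): (paths (0, 0) → (2, 8)) × (paths (2, 8) → (16, 9)) = C(10, 2) · C(15, 14) = 45 · 15 = 675. Avoidance count = 2042975 − 675 = 2042300.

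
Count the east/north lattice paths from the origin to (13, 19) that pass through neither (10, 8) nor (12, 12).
Number of paths = 315063400

Inclusion–exclusion. Total paths: C(32, 13) = 347373600. Through P₁: C(18, 10)·C(14, 3) = 15927912. Through P₂: C(24, 12)·C(8, 1) = 21633248. Since P₁ is strictly southwest of P₂, a monotone path through both must visit P₁ then P₂; paths through both = C(18, 10)·C(6, 2)·C(8, 1) = 5250960. Avoid both = 347373600 − 15927912 − 21633248 + 5250960 = 315063400.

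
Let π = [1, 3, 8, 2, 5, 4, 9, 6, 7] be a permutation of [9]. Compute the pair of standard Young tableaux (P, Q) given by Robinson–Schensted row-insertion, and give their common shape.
P = [1, 2, 4, 6, 7] / [3, 5, 9] / [8];  Q = [1, 2, 3, 7, 9] / [4, 5, 8] / [6];  common shape = (5, 3, 1)

Row-insert the values π_1, π_2, … into P one at a time, bumping the leftmost entry strictly greater than the inserted value down to the next row. The recording tableau Q records, in position (i, j), the step at which that cell was added to P.
  Insert 1 (step 1): P = [1];  Q = [1]
  Insert 3 (step 2): P = [1, 3];  Q = [1, 2]
  Insert 8 (step 3): P = [1, 3, 8];  Q = [1, 2, 3]
  Insert 2 (step 4): P = [1, 2, 8] / [3];  Q = [1, 2, 3] / [4]
  Insert 5 (step 5): P = [1, 2, 5] / [3, 8];  Q = [1, 2, 3] / [4, 5]
  Insert 4 (step 6): P = [1, 2, 4] / [3, 5] / [8];  Q = [1, 2, 3] / [4, 5] / [6]
  Insert 9 (step 7): P = [1, 2, 4, 9] / [3, 5] / [8];  Q = [1, 2, 3, 7] / [4, 5] / [6]
  Insert 6 (step 8): P = [1, 2, 4, 6] / [3, 5, 9] / [8];  Q = [1, 2, 3, 7] / [4, 5, 8] / [6]
  Insert 7 (step 9): P = [1, 2, 4, 6, 7] / [3, 5, 9] / [8];  Q = [1, 2, 3, 7, 9] / [4, 5, 8] / [6]
Final shape: (5, 3, 1).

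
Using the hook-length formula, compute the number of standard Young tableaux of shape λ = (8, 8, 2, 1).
# SYT of shape (8, 8, 2, 1) = 1410864

Hook-length formula: f^λ = n! / Π hook(c), product over all cells c of the Young diagram. For λ = (8, 8, 2, 1), n = 19 boxes. Hook lengths by row (left-to-right, top-to-bottom): [11, 9, 7, 6, 5, 4, 3, 2]; [10, 8, 6, 5, 4, 3, 2, 1]; [3, 1]; [1]. Product of hooks = 86220288000. So f^λ = 19! / 86220288000 = 121645100408832000 / 86220288000 = 1410864.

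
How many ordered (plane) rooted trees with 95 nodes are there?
C_94 = 239993345518077005168915776623476723006280827488229600

These ordered rooted trees are counted by the Catalan number C_n = (1/(n + 1)) · C(2n, n). For n = 94: C_94 = (1/95) · C(188, 94) = 22799367824217315491046998779230288685596678611381812000/95 = 239993345518077005168915776623476723006280827488229600.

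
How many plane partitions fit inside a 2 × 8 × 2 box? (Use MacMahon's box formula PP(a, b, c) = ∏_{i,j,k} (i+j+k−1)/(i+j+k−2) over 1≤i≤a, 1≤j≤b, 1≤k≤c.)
PP(2, 8, 2) = 825

Evaluate the triple product over i = 1..2, j = 1..8, k = 1..2. The factors are (2/1) · (3/2) · (3/2) · (4/3) · (4/3) · (5/4) · (5/4) · (6/5) · … (32 factors total). The numerators and denominators telescope so the product is an integer; carrying out the multiplication exactly gives PP(2, 8, 2) = 825.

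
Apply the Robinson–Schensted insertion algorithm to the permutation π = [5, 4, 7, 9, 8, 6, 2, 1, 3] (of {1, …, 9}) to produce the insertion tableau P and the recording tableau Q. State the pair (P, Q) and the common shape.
P = [1, 3, 8] / [2, 6] / [4, 7] / [5] / [9];  Q = [1, 3, 4] / [2, 5] / [6, 9] / [7] / [8];  common shape = (3, 2, 2, 1, 1)

Row-insert the values π_1, π_2, … into P one at a time, bumping the leftmost entry strictly greater than the inserted value down to the next row. The recording tableau Q records, in position (i, j), the step at which that cell was added to P.
  Insert 5 (step 1): P = [5];  Q = [1]
  Insert 4 (step 2): P = [4] / [5];  Q = [1] / [2]
  Insert 7 (step 3): P = [4, 7] / [5];  Q = [1, 3] / [2]
  Insert 9 (step 4): P = [4, 7, 9] / [5];  Q = [1, 3, 4] / [2]
  Insert 8 (step 5): P = [4, 7, 8] / [5, 9];  Q = [1, 3, 4] / [2, 5]
  Insert 6 (step 6): P = [4, 6, 8] / [5, 7] / [9];  Q = [1, 3, 4] / [2, 5] / [6]
  Insert 2 (step 7): P = [2, 6, 8] / [4, 7] / [5] / [9];  Q = [1, 3, 4] / [2, 5] / [6] / [7]
  Insert 1 (step 8): P = [1, 6, 8] / [2, 7] / [4] / [5] / [9];  Q = [1, 3, 4] / [2, 5] / [6] / [7] / [8]
  Insert 3 (step 9): P = [1, 3, 8] / [2, 6] / [4, 7] / [5] / [9];  Q = [1, 3, 4] / [2, 5] / [6, 9] / [7] / [8]
Final shape: (3, 2, 2, 1, 1).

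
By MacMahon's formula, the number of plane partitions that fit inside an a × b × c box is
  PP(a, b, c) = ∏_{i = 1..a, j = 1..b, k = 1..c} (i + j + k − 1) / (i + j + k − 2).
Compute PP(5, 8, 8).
PP(5, 8, 8) = 3940599631842016

Evaluate the triple product over i = 1..5, j = 1..8, k = 1..8. The factors are (2/1) · (3/2) · (4/3) · (5/4) · (6/5) · (7/6) · (8/7) · (9/8) · … (320 factors total). The numerators and denominators telescope so the product is an integer; carrying out the multiplication exactly gives PP(5, 8, 8) = 3940599631842016.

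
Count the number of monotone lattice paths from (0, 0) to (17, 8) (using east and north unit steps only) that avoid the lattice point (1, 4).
Number of paths = 1057350

Total paths from (0, 0) to (17, 8): C(25, 17) = 1081575. Paths through (1, 4): (paths (0, 0) → (1, 4)) × (paths (1, 4) → (17, 8)) = C(5, 1) · C(20, 16) = 5 · 4845 = 24225. Avoidance count = 1081575 − 24225 = 1057350.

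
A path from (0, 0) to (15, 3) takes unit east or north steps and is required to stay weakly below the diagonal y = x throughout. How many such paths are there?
Number of paths = 663

By the reflection principle (André's argument), the number of monotone paths to (15, 3) with n ≤ m that never go above y = x is C(18, 15) − C(18, 16) = 816 − 153 = 663.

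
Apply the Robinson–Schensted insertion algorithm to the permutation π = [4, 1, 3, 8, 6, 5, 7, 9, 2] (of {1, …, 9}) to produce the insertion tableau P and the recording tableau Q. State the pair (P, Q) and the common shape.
P = [1, 2, 5, 7, 9] / [3, 6] / [4] / [8];  Q = [1, 3, 4, 7, 8] / [2, 5] / [6] / [9];  common shape = (5, 2, 1, 1)

Row-insert the values π_1, π_2, … into P one at a time, bumping the leftmost entry strictly greater than the inserted value down to the next row. The recording tableau Q records, in position (i, j), the step at which that cell was added to P.
  Insert 4 (step 1): P = [4];  Q = [1]
  Insert 1 (step 2): P = [1] / [4];  Q = [1] / [2]
  Insert 3 (step 3): P = [1, 3] / [4];  Q = [1, 3] / [2]
  Insert 8 (step 4): P = [1, 3, 8] / [4];  Q = [1, 3, 4] / [2]
  Insert 6 (step 5): P = [1, 3, 6] / [4, 8];  Q = [1, 3, 4] / [2, 5]
  Insert 5 (step 6): P = [1, 3, 5] / [4, 6] / [8];  Q = [1, 3, 4] / [2, 5] / [6]
  Insert 7 (step 7): P = [1, 3, 5, 7] / [4, 6] / [8];  Q = [1, 3, 4, 7] / [2, 5] / [6]
  Insert 9 (step 8): P = [1, 3, 5, 7, 9] / [4, 6] / [8];  Q = [1, 3, 4, 7, 8] / [2, 5] / [6]
  Insert 2 (step 9): P = [1, 2, 5, 7, 9] / [3, 6] / [4] / [8];  Q = [1, 3, 4, 7, 8] / [2, 5] / [6] / [9]
Final shape: (5, 2, 1, 1).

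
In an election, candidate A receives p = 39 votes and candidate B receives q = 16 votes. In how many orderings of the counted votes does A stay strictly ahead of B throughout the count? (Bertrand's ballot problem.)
Strict-lead orderings = 12440596004235

Total orderings of the 55 votes with 39 for A: C(55, 39) = 29749251314475. By the Bertrand ballot formula (Cycle Lemma / reflection principle), the number of orderings in which A is strictly ahead of B throughout is (p − q)/(p + q) · C(p + q, p) = (39 − 16)/(39 + 16) · 29749251314475 = 12440596004235.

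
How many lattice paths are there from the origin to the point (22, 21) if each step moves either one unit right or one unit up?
Number of paths = 1052049481860

A monotone lattice path from (0, 0) to (22, 21) consists of 22 east steps and 21 north steps in some order, so it is determined by which 22 of the 43 steps are east. The count is C(43, 22) = 1052049481860.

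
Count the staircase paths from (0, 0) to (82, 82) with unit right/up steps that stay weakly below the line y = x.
C_82 = 17526585015616776834735140517915655636396234280

These NE paths below the diagonal are counted by the Catalan number C_n = (1/(n + 1)) · C(2n, n). For n = 82: C_82 = (1/83) · C(164, 82) = 1454706556296192477283016662986999417820887445240/83 = 17526585015616776834735140517915655636396234280.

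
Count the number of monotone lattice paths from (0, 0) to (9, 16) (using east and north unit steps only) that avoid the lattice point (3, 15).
Number of paths = 2037263

Total paths from (0, 0) to (9, 16): C(25, 9) = 2042975. Paths through (3, 15): (paths (0, 0) → (3, 15)) × (paths (3, 15) → (9, 16)) = C(18, 3) · C(7, 6) = 816 · 7 = 5712. Avoidance count = 2042975 − 5712 = 2037263.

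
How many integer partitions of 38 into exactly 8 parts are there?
p(38, 8 parts) = 2462

Partitions of n into exactly k parts are in bijection with partitions of n − k into at most k parts (subtract 1 from each part). So p(38, exactly 8) = p(30, parts ≤ 8). Computing via the recurrence p(m, j) = p(m, j−1) + p(m−j, j) gives 2462.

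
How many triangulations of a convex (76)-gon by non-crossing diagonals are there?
C_74 = 311496878311103321137536291518809134027240

These polygon triangulations are counted by the Catalan number C_n = (1/(n + 1)) · C(2n, n). For n = 74: C_74 = (1/75) · C(148, 74) = 23362265873332749085315221863910685052043000/75 = 311496878311103321137536291518809134027240.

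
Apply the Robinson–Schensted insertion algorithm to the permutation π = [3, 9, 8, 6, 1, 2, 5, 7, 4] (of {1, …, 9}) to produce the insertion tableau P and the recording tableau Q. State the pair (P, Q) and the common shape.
P = [1, 2, 4, 7] / [3, 5] / [6] / [8] / [9];  Q = [1, 2, 7, 8] / [3, 6] / [4] / [5] / [9];  common shape = (4, 2, 1, 1, 1)

Row-insert the values π_1, π_2, … into P one at a time, bumping the leftmost entry strictly greater than the inserted value down to the next row. The recording tableau Q records, in position (i, j), the step at which that cell was added to P.
  Insert 3 (step 1): P = [3];  Q = [1]
  Insert 9 (step 2): P = [3, 9];  Q = [1, 2]
  Insert 8 (step 3): P = [3, 8] / [9];  Q = [1, 2] / [3]
  Insert 6 (step 4): P = [3, 6] / [8] / [9];  Q = [1, 2] / [3] / [4]
  Insert 1 (step 5): P = [1, 6] / [3] / [8] / [9];  Q = [1, 2] / [3] / [4] / [5]
  Insert 2 (step 6): P = [1, 2] / [3, 6] / [8] / [9];  Q = [1, 2] / [3, 6] / [4] / [5]
  Insert 5 (step 7): P = [1, 2, 5] / [3, 6] / [8] / [9];  Q = [1, 2, 7] / [3, 6] / [4] / [5]
  Insert 7 (step 8): P = [1, 2, 5, 7] / [3, 6] / [8] / [9];  Q = [1, 2, 7, 8] / [3, 6] / [4] / [5]
  Insert 4 (step 9): P = [1, 2, 4, 7] / [3, 5] / [6] / [8] / [9];  Q = [1, 2, 7, 8] / [3, 6] / [4] / [5] / [9]
Final shape: (4, 2, 1, 1, 1).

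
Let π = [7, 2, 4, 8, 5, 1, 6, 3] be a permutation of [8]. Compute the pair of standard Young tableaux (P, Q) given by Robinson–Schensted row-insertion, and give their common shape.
P = [1, 3, 5, 6] / [2, 4] / [7, 8];  Q = [1, 3, 4, 7] / [2, 5] / [6, 8];  common shape = (4, 2, 2)

Row-insert the values π_1, π_2, … into P one at a time, bumping the leftmost entry strictly greater than the inserted value down to the next row. The recording tableau Q records, in position (i, j), the step at which that cell was added to P.
  Insert 7 (step 1): P = [7];  Q = [1]
  Insert 2 (step 2): P = [2] / [7];  Q = [1] / [2]
  Insert 4 (step 3): P = [2, 4] / [7];  Q = [1, 3] / [2]
  Insert 8 (step 4): P = [2, 4, 8] / [7];  Q = [1, 3, 4] / [2]
  Insert 5 (step 5): P = [2, 4, 5] / [7, 8];  Q = [1, 3, 4] / [2, 5]
  Insert 1 (step 6): P = [1, 4, 5] / [2, 8] / [7];  Q = [1, 3, 4] / [2, 5] / [6]
  Insert 6 (step 7): P = [1, 4, 5, 6] / [2, 8] / [7];  Q = [1, 3, 4, 7] / [2, 5] / [6]
  Insert 3 (step 8): P = [1, 3, 5, 6] / [2, 4] / [7, 8];  Q = [1, 3, 4, 7] / [2, 5] / [6, 8]
Final shape: (4, 2, 2).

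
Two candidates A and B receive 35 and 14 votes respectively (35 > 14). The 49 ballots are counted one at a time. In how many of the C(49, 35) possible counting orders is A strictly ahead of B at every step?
Strict-lead orderings = 289392373944

Total orderings of the 49 votes with 35 for A: C(49, 35) = 675248872536. By the Bertrand ballot formula (Cycle Lemma / reflection principle), the number of orderings in which A is strictly ahead of B throughout is (p − q)/(p + q) · C(p + q, p) = (35 − 14)/(35 + 14) · 675248872536 = 289392373944.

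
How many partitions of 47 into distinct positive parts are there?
q(47) = 2590

A partition into distinct parts is a strictly decreasing sequence summing to n. The recurrence d(n, m) = d(n, m−1) + d(n−m, m−1) (use part m at most once) with q(n) = d(n, n) gives q(47) = 2590. (Euler's theorem: # distinct-part partitions = # odd-part partitions.)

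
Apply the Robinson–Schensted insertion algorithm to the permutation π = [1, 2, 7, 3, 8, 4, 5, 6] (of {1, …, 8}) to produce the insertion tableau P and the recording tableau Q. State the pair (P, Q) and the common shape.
P = [1, 2, 3, 4, 5, 6] / [7, 8];  Q = [1, 2, 3, 5, 7, 8] / [4, 6];  common shape = (6, 2)

Row-insert the values π_1, π_2, … into P one at a time, bumping the leftmost entry strictly greater than the inserted value down to the next row. The recording tableau Q records, in position (i, j), the step at which that cell was added to P.
  Insert 1 (step 1): P = [1];  Q = [1]
  Insert 2 (step 2): P = [1, 2];  Q = [1, 2]
  Insert 7 (step 3): P = [1, 2, 7];  Q = [1, 2, 3]
  Insert 3 (step 4): P = [1, 2, 3] / [7];  Q = [1, 2, 3] / [4]
  Insert 8 (step 5): P = [1, 2, 3, 8] / [7];  Q = [1, 2, 3, 5] / [4]
  Insert 4 (step 6): P = [1, 2, 3, 4] / [7, 8];  Q = [1, 2, 3, 5] / [4, 6]
  Insert 5 (step 7): P = [1, 2, 3, 4, 5] / [7, 8];  Q = [1, 2, 3, 5, 7] / [4, 6]
  Insert 6 (step 8): P = [1, 2, 3, 4, 5, 6] / [7, 8];  Q = [1, 2, 3, 5, 7, 8] / [4, 6]
Final shape: (6, 2).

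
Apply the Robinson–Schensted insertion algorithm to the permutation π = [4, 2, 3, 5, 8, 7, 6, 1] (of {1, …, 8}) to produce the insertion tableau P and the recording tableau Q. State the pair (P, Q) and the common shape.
P = [1, 3, 5, 6] / [2, 7] / [4] / [8];  Q = [1, 3, 4, 5] / [2, 6] / [7] / [8];  common shape = (4, 2, 1, 1)

Row-insert the values π_1, π_2, … into P one at a time, bumping the leftmost entry strictly greater than the inserted value down to the next row. The recording tableau Q records, in position (i, j), the step at which that cell was added to P.
  Insert 4 (step 1): P = [4];  Q = [1]
  Insert 2 (step 2): P = [2] / [4];  Q = [1] / [2]
  Insert 3 (step 3): P = [2, 3] / [4];  Q = [1, 3] / [2]
  Insert 5 (step 4): P = [2, 3, 5] / [4];  Q = [1, 3, 4] / [2]
  Insert 8 (step 5): P = [2, 3, 5, 8] / [4];  Q = [1, 3, 4, 5] / [2]
  Insert 7 (step 6): P = [2, 3, 5, 7] / [4, 8];  Q = [1, 3, 4, 5] / [2, 6]
  Insert 6 (step 7): P = [2, 3, 5, 6] / [4, 7] / [8];  Q = [1, 3, 4, 5] / [2, 6] / [7]
  Insert 1 (step 8): P = [1, 3, 5, 6] / [2, 7] / [4] / [8];  Q = [1, 3, 4, 5] / [2, 6] / [7] / [8]
Final shape: (4, 2, 1, 1).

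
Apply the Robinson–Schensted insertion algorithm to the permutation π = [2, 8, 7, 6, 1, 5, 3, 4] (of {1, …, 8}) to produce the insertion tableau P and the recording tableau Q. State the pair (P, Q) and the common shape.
P = [1, 3, 4] / [2, 5] / [6] / [7] / [8];  Q = [1, 2, 8] / [3, 6] / [4] / [5] / [7];  common shape = (3, 2, 1, 1, 1)

Row-insert the values π_1, π_2, … into P one at a time, bumping the leftmost entry strictly greater than the inserted value down to the next row. The recording tableau Q records, in position (i, j), the step at which that cell was added to P.
  Insert 2 (step 1): P = [2];  Q = [1]
  Insert 8 (step 2): P = [2, 8];  Q = [1, 2]
  Insert 7 (step 3): P = [2, 7] / [8];  Q = [1, 2] / [3]
  Insert 6 (step 4): P = [2, 6] / [7] / [8];  Q = [1, 2] / [3] / [4]
  Insert 1 (step 5): P = [1, 6] / [2] / [7] / [8];  Q = [1, 2] / [3] / [4] / [5]
  Insert 5 (step 6): P = [1, 5] / [2, 6] / [7] / [8];  Q = [1, 2] / [3, 6] / [4] / [5]
  Insert 3 (step 7): P = [1, 3] / [2, 5] / [6] / [7] / [8];  Q = [1, 2] / [3, 6] / [4] / [5] / [7]
  Insert 4 (step 8): P = [1, 3, 4] / [2, 5] / [6] / [7] / [8];  Q = [1, 2, 8] / [3, 6] / [4] / [5] / [7]
Final shape: (3, 2, 1, 1, 1).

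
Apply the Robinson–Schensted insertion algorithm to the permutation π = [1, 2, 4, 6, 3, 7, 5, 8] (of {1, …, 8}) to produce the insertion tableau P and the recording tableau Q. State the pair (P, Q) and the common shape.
P = [1, 2, 3, 5, 7, 8] / [4, 6];  Q = [1, 2, 3, 4, 6, 8] / [5, 7];  common shape = (6, 2)

Row-insert the values π_1, π_2, … into P one at a time, bumping the leftmost entry strictly greater than the inserted value down to the next row. The recording tableau Q records, in position (i, j), the step at which that cell was added to P.
  Insert 1 (step 1): P = [1];  Q = [1]
  Insert 2 (step 2): P = [1, 2];  Q = [1, 2]
  Insert 4 (step 3): P = [1, 2, 4];  Q = [1, 2, 3]
  Insert 6 (step 4): P = [1, 2, 4, 6];  Q = [1, 2, 3, 4]
  Insert 3 (step 5): P = [1, 2, 3, 6] / [4];  Q = [1, 2, 3, 4] / [5]
  Insert 7 (step 6): P = [1, 2, 3, 6, 7] / [4];  Q = [1, 2, 3, 4, 6] / [5]
  Insert 5 (step 7): P = [1, 2, 3, 5, 7] / [4, 6];  Q = [1, 2, 3, 4, 6] / [5, 7]
  Insert 8 (step 8): P = [1, 2, 3, 5, 7, 8] / [4, 6];  Q = [1, 2, 3, 4, 6, 8] / [5, 7]
Final shape: (6, 2).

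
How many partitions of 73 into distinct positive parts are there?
q(73) = 40026

A partition into distinct parts is a strictly decreasing sequence summing to n. The recurrence d(n, m) = d(n, m−1) + d(n−m, m−1) (use part m at most once) with q(n) = d(n, n) gives q(73) = 40026. (Euler's theorem: # distinct-part partitions = # odd-part partitions.)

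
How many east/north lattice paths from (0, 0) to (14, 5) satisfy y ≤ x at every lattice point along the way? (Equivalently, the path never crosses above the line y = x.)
Number of paths = 7752

By the reflection principle (André's argument), the number of monotone paths to (14, 5) with n ≤ m that never go above y = x is C(19, 14) − C(19, 15) = 11628 − 3876 = 7752.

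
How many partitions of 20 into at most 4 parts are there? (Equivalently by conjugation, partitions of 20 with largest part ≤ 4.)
p(20, parts ≤ 4) = 108

Use the recurrence p(n, m) = p(n, m−1) + p(n−m, m): either the largest part is < m (count p(n, m−1)) or the largest part is exactly m (remove one copy of m, count p(n−m, m)). With p(0, ·) = 1 this gives p(20, parts ≤ 4) = 108. (By conjugating Young diagrams, this also counts partitions of 20 into at most 4 parts.)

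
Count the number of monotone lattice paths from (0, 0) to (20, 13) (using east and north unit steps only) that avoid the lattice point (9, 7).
Number of paths = 431585000

Total paths from (0, 0) to (20, 13): C(33, 20) = 573166440. Paths through (9, 7): (paths (0, 0) → (9, 7)) × (paths (9, 7) → (20, 13)) = C(16, 9) · C(17, 11) = 11440 · 12376 = 141581440. Avoidance count = 573166440 − 141581440 = 431585000.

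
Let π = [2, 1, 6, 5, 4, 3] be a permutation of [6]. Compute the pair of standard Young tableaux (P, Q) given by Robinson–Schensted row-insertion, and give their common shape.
P = [1, 3] / [2, 4] / [5] / [6];  Q = [1, 3] / [2, 4] / [5] / [6];  common shape = (2, 2, 1, 1)

Row-insert the values π_1, π_2, … into P one at a time, bumping the leftmost entry strictly greater than the inserted value down to the next row. The recording tableau Q records, in position (i, j), the step at which that cell was added to P.
  Insert 2 (step 1): P = [2];  Q = [1]
  Insert 1 (step 2): P = [1] / [2];  Q = [1] / [2]
  Insert 6 (step 3): P = [1, 6] / [2];  Q = [1, 3] / [2]
  Insert 5 (step 4): P = [1, 5] / [2, 6];  Q = [1, 3] / [2, 4]
  Insert 4 (step 5): P = [1, 4] / [2, 5] / [6];  Q = [1, 3] / [2, 4] / [5]
  Insert 3 (step 6): P = [1, 3] / [2, 4] / [5] / [6];  Q = [1, 3] / [2, 4] / [5] / [6]
Final shape: (2, 2, 1, 1).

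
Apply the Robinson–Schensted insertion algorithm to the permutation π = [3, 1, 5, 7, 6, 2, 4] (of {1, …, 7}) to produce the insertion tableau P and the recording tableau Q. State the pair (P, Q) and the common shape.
P = [1, 2, 4] / [3, 5, 6] / [7];  Q = [1, 3, 4] / [2, 5, 7] / [6];  common shape = (3, 3, 1)

Row-insert the values π_1, π_2, … into P one at a time, bumping the leftmost entry strictly greater than the inserted value down to the next row. The recording tableau Q records, in position (i, j), the step at which that cell was added to P.
  Insert 3 (step 1): P = [3];  Q = [1]
  Insert 1 (step 2): P = [1] / [3];  Q = [1] / [2]
  Insert 5 (step 3): P = [1, 5] / [3];  Q = [1, 3] / [2]
  Insert 7 (step 4): P = [1, 5, 7] / [3];  Q = [1, 3, 4] / [2]
  Insert 6 (step 5): P = [1, 5, 6] / [3, 7];  Q = [1, 3, 4] / [2, 5]
  Insert 2 (step 6): P = [1, 2, 6] / [3, 5] / [7];  Q = [1, 3, 4] / [2, 5] / [6]
  Insert 4 (step 7): P = [1, 2, 4] / [3, 5, 6] / [7];  Q = [1, 3, 4] / [2, 5, 7] / [6]
Final shape: (3, 3, 1).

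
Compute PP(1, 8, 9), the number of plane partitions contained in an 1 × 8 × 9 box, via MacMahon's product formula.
PP(1, 8, 9) = 24310

Evaluate the triple product over i = 1..1, j = 1..8, k = 1..9. The factors are (2/1) · (3/2) · (4/3) · (5/4) · (6/5) · (7/6) · (8/7) · (9/8) · … (72 factors total). The numerators and denominators telescope so the product is an integer; carrying out the multiplication exactly gives PP(1, 8, 9) = 24310.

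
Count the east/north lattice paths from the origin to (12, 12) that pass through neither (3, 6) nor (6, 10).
Number of paths = 2141832

Inclusion–exclusion. Total paths: C(24, 12) = 2704156. Through P₁: C(9, 3)·C(15, 9) = 420420. Through P₂: C(16, 6)·C(8, 6) = 224224. Since P₁ is strictly southwest of P₂, a monotone path through both must visit P₁ then P₂; paths through both = C(9, 3)·C(7, 3)·C(8, 6) = 82320. Avoid both = 2704156 − 420420 − 224224 + 82320 = 2141832.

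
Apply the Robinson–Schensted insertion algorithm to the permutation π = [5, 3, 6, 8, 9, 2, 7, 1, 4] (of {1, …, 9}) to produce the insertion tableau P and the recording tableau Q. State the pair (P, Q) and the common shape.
P = [1, 4, 7, 9] / [2, 6] / [3, 8] / [5];  Q = [1, 3, 4, 5] / [2, 7] / [6, 9] / [8];  common shape = (4, 2, 2, 1)

Row-insert the values π_1, π_2, … into P one at a time, bumping the leftmost entry strictly greater than the inserted value down to the next row. The recording tableau Q records, in position (i, j), the step at which that cell was added to P.
  Insert 5 (step 1): P = [5];  Q = [1]
  Insert 3 (step 2): P = [3] / [5];  Q = [1] / [2]
  Insert 6 (step 3): P = [3, 6] / [5];  Q = [1, 3] / [2]
  Insert 8 (step 4): P = [3, 6, 8] / [5];  Q = [1, 3, 4] / [2]
  Insert 9 (step 5): P = [3, 6, 8, 9] / [5];  Q = [1, 3, 4, 5] / [2]
  Insert 2 (step 6): P = [2, 6, 8, 9] / [3] / [5];  Q = [1, 3, 4, 5] / [2] / [6]
  Insert 7 (step 7): P = [2, 6, 7, 9] / [3, 8] / [5];  Q = [1, 3, 4, 5] / [2, 7] / [6]
  Insert 1 (step 8): P = [1, 6, 7, 9] / [2, 8] / [3] / [5];  Q = [1, 3, 4, 5] / [2, 7] / [6] / [8]
  Insert 4 (step 9): P = [1, 4, 7, 9] / [2, 6] / [3, 8] / [5];  Q = [1, 3, 4, 5] / [2, 7] / [6, 9] / [8]
Final shape: (4, 2, 2, 1).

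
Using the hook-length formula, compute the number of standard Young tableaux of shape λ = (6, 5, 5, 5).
# SYT of shape (6, 5, 5, 5) = 15519504

Hook-length formula: f^λ = n! / Π hook(c), product over all cells c of the Young diagram. For λ = (6, 5, 5, 5), n = 21 boxes. Hook lengths by row (left-to-right, top-to-bottom): [9, 8, 7, 6, 5, 1]; [7, 6, 5, 4, 3]; [6, 5, 4, 3, 2]; [5, 4, 3, 2, 1]. Product of hooks = 3292047360000. So f^λ = 21! / 3292047360000 = 51090942171709440000 / 3292047360000 = 15519504.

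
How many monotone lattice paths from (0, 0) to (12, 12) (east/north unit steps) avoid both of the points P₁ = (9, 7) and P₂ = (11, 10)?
Number of paths = 1348568

Inclusion–exclusion. Total paths: C(24, 12) = 2704156. Through P₁: C(16, 9)·C(8, 3) = 640640. Through P₂: C(21, 11)·C(3, 1) = 1058148. Since P₁ is strictly southwest of P₂, a monotone path through both must visit P₁ then P₂; paths through both = C(16, 9)·C(5, 2)·C(3, 1) = 343200. Avoid both = 2704156 − 640640 − 1058148 + 343200 = 1348568.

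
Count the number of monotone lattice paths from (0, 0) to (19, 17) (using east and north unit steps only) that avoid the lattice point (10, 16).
Number of paths = 8544379250

Total paths from (0, 0) to (19, 17): C(36, 19) = 8597496600. Paths through (10, 16): (paths (0, 0) → (10, 16)) × (paths (10, 16) → (19, 17)) = C(26, 10) · C(10, 9) = 5311735 · 10 = 53117350. Avoidance count = 8597496600 − 53117350 = 8544379250.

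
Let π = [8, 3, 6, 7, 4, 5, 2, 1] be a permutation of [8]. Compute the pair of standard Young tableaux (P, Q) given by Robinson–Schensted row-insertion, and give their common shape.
P = [1, 4, 5] / [2, 7] / [3] / [6] / [8];  Q = [1, 3, 4] / [2, 6] / [5] / [7] / [8];  common shape = (3, 2, 1, 1, 1)

Row-insert the values π_1, π_2, … into P one at a time, bumping the leftmost entry strictly greater than the inserted value down to the next row. The recording tableau Q records, in position (i, j), the step at which that cell was added to P.
  Insert 8 (step 1): P = [8];  Q = [1]
  Insert 3 (step 2): P = [3] / [8];  Q = [1] / [2]
  Insert 6 (step 3): P = [3, 6] / [8];  Q = [1, 3] / [2]
  Insert 7 (step 4): P = [3, 6, 7] / [8];  Q = [1, 3, 4] / [2]
  Insert 4 (step 5): P = [3, 4, 7] / [6] / [8];  Q = [1, 3, 4] / [2] / [5]
  Insert 5 (step 6): P = [3, 4, 5] / [6, 7] / [8];  Q = [1, 3, 4] / [2, 6] / [5]
  Insert 2 (step 7): P = [2, 4, 5] / [3, 7] / [6] / [8];  Q = [1, 3, 4] / [2, 6] / [5] / [7]
  Insert 1 (step 8): P = [1, 4, 5] / [2, 7] / [3] / [6] / [8];  Q = [1, 3, 4] / [2, 6] / [5] / [7] / [8]
Final shape: (3, 2, 1, 1, 1).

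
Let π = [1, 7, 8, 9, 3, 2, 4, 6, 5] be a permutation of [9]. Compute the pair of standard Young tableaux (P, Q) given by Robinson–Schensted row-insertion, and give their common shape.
P = [1, 2, 4, 5] / [3, 6, 9] / [7, 8];  Q = [1, 2, 3, 4] / [5, 7, 8] / [6, 9];  common shape = (4, 3, 2)

Row-insert the values π_1, π_2, … into P one at a time, bumping the leftmost entry strictly greater than the inserted value down to the next row. The recording tableau Q records, in position (i, j), the step at which that cell was added to P.
  Insert 1 (step 1): P = [1];  Q = [1]
  Insert 7 (step 2): P = [1, 7];  Q = [1, 2]
  Insert 8 (step 3): P = [1, 7, 8];  Q = [1, 2, 3]
  Insert 9 (step 4): P = [1, 7, 8, 9];  Q = [1, 2, 3, 4]
  Insert 3 (step 5): P = [1, 3, 8, 9] / [7];  Q = [1, 2, 3, 4] / [5]
  Insert 2 (step 6): P = [1, 2, 8, 9] / [3] / [7];  Q = [1, 2, 3, 4] / [5] / [6]
  Insert 4 (step 7): P = [1, 2, 4, 9] / [3, 8] / [7];  Q = [1, 2, 3, 4] / [5, 7] / [6]
  Insert 6 (step 8): P = [1, 2, 4, 6] / [3, 8, 9] / [7];  Q = [1, 2, 3, 4] / [5, 7, 8] / [6]
  Insert 5 (step 9): P = [1, 2, 4, 5] / [3, 6, 9] / [7, 8];  Q = [1, 2, 3, 4] / [5, 7, 8] / [6, 9]
Final shape: (4, 3, 2).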